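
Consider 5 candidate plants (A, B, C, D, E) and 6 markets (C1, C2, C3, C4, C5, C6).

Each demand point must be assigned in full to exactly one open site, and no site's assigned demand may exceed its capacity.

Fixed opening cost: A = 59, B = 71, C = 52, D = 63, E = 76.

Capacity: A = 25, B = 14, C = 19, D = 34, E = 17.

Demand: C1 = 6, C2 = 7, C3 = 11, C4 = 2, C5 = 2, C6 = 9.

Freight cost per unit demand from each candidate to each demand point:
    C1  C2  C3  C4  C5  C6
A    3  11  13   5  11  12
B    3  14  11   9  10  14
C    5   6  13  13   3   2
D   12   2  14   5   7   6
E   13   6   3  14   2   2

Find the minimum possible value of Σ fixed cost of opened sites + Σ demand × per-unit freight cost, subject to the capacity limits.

300

Open {C, D, E}; cheapest assignment that respects the capacities:
  C (cap 19, load 15): C1, C6 — cost 6×5 + 9×2 = 48
  D (cap 34, load 9): C2, C4 — cost 7×2 + 2×5 = 24
  E (cap 17, load 13): C3, C5 — cost 11×3 + 2×2 = 37
  Shipping 109, fixed 191 → total 300.
  Any other capacity-feasible assignment to {C, D, E} ships for at least 109.
Compare {A, C, E}: its best feasible assignment gives total 312.
Compare {D, E}: its best feasible assignment gives total 326.
Every other set of open sites that can feasibly serve all demand totals ≥ 312 even under its best assignment. Minimum: 300.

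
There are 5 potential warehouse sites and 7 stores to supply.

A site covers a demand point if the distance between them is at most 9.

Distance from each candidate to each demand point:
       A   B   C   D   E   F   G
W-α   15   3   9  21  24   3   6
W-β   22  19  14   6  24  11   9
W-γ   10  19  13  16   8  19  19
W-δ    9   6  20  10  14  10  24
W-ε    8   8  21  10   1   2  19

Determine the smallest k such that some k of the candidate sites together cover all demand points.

3

Coverage sets (demand points within 9 of each site):
  W-α: {B, C, F, G}
  W-β: {D, G}
  W-γ: {E}
  W-δ: {A, B}
  W-ε: {A, B, E, F}
No 2 sites suffice: every size-2 union leaves at least one demand point uncovered.
But {W-α, W-β, W-ε} covers everything, so the minimum is 3.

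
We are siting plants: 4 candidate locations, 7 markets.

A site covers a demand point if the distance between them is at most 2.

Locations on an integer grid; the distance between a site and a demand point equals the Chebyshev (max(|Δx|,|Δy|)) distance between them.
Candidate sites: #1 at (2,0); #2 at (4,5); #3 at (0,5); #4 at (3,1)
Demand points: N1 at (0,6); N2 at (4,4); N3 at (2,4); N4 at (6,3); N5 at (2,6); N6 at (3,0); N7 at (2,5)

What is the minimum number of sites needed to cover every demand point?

Coverage sets (demand points within 2 of each site):
  #1: {N6}
  #2: {N2, N3, N4, N5, N7}
  #3: {N1, N3, N5, N7}
  #4: {N6}
No 2 sites suffice: every size-2 union leaves at least one demand point uncovered.
But {#1, #2, #3} covers everything, so the minimum is 3.

3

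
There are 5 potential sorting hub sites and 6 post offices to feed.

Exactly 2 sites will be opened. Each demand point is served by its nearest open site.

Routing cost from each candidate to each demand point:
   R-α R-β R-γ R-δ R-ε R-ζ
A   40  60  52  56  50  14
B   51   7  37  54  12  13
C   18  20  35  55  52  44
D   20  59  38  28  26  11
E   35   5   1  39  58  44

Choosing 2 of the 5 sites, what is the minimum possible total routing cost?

Open {D, E}.
  R-α→D 20, R-β→E 5, R-γ→E 1, R-δ→D 28, R-ε→D 26, R-ζ→D 11  ⇒ total 91.
Compare {B, E}: total 105.
Compare {B, D}: total 115.
No size-2 selection does better; minimum is 91.

91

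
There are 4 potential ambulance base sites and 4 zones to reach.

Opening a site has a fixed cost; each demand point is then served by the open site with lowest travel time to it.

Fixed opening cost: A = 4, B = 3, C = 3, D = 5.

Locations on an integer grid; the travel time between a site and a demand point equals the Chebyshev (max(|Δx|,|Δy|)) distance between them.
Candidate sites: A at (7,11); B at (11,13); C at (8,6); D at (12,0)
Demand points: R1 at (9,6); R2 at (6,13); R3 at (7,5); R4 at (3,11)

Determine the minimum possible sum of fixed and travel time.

15

Open {A, C}: assign each demand point to its cheapest open site.
  R1→C 1, R2→A 2, R3→C 1, R4→A 4
  travel time 8, fixed 7 → total 15.
Compare {C}: travel time 14 + fixed 3 = 17.
Compare {B, C}: travel time 12 + fixed 6 = 18.
Compare {A, B, C}: travel time 8 + fixed 10 = 18.
All other subsets cost ≥ 17. Minimum total cost: 15.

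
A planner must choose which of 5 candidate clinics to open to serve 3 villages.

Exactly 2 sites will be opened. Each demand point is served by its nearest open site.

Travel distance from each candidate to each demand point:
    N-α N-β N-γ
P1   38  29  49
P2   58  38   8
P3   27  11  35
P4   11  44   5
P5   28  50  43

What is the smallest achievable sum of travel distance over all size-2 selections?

27

Open {P3, P4}.
  N-α→P4 11, N-β→P3 11, N-γ→P4 5  ⇒ total 27.
Compare {P1, P4}: total 45.
Compare {P2, P3}: total 46.
No size-2 selection does better; minimum is 27.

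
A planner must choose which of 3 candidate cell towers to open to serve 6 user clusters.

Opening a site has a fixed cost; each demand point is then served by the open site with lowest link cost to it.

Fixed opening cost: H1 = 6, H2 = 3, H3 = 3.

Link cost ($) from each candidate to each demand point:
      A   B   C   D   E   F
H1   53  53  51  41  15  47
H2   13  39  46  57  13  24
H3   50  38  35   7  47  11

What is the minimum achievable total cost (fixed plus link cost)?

123

Open {H2, H3}: assign each demand point to its cheapest open site.
  A→H2 13, B→H3 38, C→H3 35, D→H3 7, E→H2 13, F→H3 11
  link cost 117, fixed 6 → total 123.
Compare {H1, H2, H3}: link cost 117 + fixed 12 = 129.
Compare {H1, H3}: link cost 156 + fixed 9 = 165.
Compare {H1, H2}: link cost 176 + fixed 9 = 185.
All other subsets cost ≥ 129. Minimum total cost: 123.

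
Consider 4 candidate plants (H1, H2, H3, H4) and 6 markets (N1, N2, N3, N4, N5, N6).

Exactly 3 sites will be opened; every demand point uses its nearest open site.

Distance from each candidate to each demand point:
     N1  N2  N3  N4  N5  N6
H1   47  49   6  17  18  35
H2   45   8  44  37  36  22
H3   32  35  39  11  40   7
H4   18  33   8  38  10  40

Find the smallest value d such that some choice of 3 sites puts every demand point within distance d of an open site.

Open {H2, H3, H4}.
  Farthest demand point is N1 at distance 18 (to H4); all others are ≤ 18.
With {H1, H2, H4} the worst case is 22.
With {H1, H2, H3} the worst case is 32.
No size-3 selection achieves below 18.

18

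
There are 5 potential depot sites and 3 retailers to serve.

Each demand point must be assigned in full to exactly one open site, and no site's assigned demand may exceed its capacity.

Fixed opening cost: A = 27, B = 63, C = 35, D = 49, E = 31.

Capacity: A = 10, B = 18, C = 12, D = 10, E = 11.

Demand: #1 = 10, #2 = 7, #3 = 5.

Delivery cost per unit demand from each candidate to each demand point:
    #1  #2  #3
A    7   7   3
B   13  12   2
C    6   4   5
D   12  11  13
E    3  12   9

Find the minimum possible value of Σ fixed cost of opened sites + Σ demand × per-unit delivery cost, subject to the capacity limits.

Open {C, E}; cheapest assignment that respects the capacities:
  C (cap 12, load 12): #2, #3 — cost 7×4 + 5×5 = 53
  E (cap 11, load 10): #1 — cost 10×3 = 30
  Shipping 83, fixed 66 → total 149.
  Any other capacity-feasible assignment to {C, E} ships for at least 83.
Compare {A, C, E}: its best feasible assignment gives total 166.
Compare {A, C}: its best feasible assignment gives total 185.
Every other set of open sites that can feasibly serve all demand totals ≥ 166 even under its best assignment. Minimum: 149.

149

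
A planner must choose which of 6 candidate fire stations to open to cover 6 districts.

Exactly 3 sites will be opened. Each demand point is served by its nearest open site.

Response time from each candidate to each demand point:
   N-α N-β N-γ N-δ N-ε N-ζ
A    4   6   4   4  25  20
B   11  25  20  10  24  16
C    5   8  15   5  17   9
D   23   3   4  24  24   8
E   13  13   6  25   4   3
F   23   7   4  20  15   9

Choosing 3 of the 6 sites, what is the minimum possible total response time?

Open {A, D, E}.
  N-α→A 4, N-β→D 3, N-γ→A 4, N-δ→A 4, N-ε→E 4, N-ζ→E 3  ⇒ total 22.
Compare {C, D, E}: total 24.
Compare {A, B, E}: total 25.
No size-3 selection does better; minimum is 22.

22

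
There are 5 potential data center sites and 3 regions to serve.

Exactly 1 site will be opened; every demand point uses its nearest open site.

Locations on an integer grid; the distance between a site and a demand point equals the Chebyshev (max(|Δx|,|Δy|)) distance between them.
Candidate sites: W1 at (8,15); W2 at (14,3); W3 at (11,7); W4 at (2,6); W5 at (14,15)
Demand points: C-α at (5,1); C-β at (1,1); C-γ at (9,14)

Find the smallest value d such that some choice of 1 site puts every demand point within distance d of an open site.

Open {W4}.
  Farthest demand point is C-γ at distance 8 (to W4); all others are ≤ 8.
With {W3} the worst case is 10.
With {W2} the worst case is 13.
No size-1 selection achieves below 8.

8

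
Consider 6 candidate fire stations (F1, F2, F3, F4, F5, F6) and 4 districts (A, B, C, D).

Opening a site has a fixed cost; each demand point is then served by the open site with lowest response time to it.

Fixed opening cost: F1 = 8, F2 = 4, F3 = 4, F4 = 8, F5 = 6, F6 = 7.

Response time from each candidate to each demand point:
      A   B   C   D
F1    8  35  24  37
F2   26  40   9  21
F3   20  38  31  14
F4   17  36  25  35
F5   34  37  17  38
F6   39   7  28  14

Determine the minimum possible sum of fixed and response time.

57

Open {F1, F2, F6}: assign each demand point to its cheapest open site.
  A→F1 8, B→F6 7, C→F2 9, D→F6 14
  response time 38, fixed 19 → total 57.
Compare {F1, F2, F3, F6}: response time 38 + fixed 23 = 61.
Compare {F1, F2, F5, F6}: response time 38 + fixed 25 = 63.
Compare {F2, F3, F6}: response time 50 + fixed 15 = 65.
All other subsets cost ≥ 61. Minimum total cost: 57.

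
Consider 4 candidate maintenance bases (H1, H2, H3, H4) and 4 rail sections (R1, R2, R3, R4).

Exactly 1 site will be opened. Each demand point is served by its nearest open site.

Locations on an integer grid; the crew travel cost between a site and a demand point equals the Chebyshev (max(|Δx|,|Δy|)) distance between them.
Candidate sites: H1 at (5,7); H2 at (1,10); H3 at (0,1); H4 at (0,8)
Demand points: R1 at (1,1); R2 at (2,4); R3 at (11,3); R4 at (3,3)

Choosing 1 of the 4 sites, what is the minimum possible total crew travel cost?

Open {H3}.
  R1→H3 1, R2→H3 3, R3→H3 11, R4→H3 3  ⇒ total 18.
Compare {H1}: total 19.
Compare {H4}: total 27.
No size-1 selection does better; minimum is 18.

18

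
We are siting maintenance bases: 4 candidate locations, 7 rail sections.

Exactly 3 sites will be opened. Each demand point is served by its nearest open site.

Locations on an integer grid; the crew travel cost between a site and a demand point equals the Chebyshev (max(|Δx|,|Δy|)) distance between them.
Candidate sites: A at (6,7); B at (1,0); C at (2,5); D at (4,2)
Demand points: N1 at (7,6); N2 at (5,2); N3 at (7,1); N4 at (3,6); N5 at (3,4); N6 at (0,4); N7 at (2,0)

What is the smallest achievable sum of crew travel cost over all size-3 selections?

11

Open {A, C, D}.
  N1→A 1, N2→D 1, N3→D 3, N4→C 1, N5→C 1, N6→C 2, N7→D 2  ⇒ total 11.
Compare {B, C, D}: total 13.
Compare {A, B, C}: total 14.
No size-3 selection does better; minimum is 11.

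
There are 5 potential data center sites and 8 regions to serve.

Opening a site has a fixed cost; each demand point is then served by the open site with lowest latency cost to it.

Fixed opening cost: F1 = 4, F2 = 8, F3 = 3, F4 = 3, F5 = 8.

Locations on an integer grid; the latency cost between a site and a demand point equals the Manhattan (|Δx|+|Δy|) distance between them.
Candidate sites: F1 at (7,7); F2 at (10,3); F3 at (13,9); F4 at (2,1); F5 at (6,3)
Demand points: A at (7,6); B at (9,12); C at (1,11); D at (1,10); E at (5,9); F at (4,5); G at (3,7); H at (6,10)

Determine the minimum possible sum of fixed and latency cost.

48

Open {F1}: assign each demand point to its cheapest open site.
  A→F1 1, B→F1 7, C→F1 10, D→F1 9, E→F1 4, F→F1 5, G→F1 4, H→F1 4
  latency cost 44, fixed 4 → total 48.
Compare {F1, F3}: latency cost 44 + fixed 7 = 51.
Compare {F1, F4}: latency cost 44 + fixed 7 = 51.
Compare {F1, F3, F4}: latency cost 44 + fixed 10 = 54.
All other subsets cost ≥ 51. Minimum total cost: 48.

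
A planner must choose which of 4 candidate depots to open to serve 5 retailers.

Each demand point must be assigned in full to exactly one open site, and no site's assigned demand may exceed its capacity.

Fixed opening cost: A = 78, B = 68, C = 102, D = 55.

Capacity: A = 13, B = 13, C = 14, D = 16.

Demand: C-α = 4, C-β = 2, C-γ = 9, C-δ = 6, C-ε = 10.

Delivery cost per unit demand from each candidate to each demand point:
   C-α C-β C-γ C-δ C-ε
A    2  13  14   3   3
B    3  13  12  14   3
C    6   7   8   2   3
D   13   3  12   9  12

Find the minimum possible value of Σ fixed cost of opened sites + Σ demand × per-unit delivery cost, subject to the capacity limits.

371

Open {A, B, D}; cheapest assignment that respects the capacities:
  A (cap 13, load 10): C-α, C-δ — cost 4×2 + 6×3 = 26
  B (cap 13, load 10): C-ε — cost 10×3 = 30
  D (cap 16, load 11): C-β, C-γ — cost 2×3 + 9×12 = 114
  Shipping 170, fixed 201 → total 371.
  Any other capacity-feasible assignment to {A, B, D} ships for at least 170.
Compare {A, B, C}: its best feasible assignment gives total 390.
Compare {A, C, D}: its best feasible assignment gives total 405.
Every other set of open sites that can feasibly serve all demand totals ≥ 390 even under its best assignment. Minimum: 371.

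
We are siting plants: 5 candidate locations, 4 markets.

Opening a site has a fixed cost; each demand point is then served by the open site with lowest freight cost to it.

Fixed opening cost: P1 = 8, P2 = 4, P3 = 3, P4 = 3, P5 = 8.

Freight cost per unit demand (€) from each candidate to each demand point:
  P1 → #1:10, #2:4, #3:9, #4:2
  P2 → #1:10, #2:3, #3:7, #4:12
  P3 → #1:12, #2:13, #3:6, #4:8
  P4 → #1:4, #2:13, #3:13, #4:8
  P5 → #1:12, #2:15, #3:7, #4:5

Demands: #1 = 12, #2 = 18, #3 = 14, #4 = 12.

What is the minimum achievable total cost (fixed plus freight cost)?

228

Open {P1, P2, P3, P4}: assign each demand point to its cheapest open site.
  #1→P4 12×4=48, #2→P2 18×3=54, #3→P3 14×6=84, #4→P1 12×2=24
  freight cost 210, fixed 18 → total 228.
Compare {P1, P2, P3, P4, P5}: freight cost 210 + fixed 26 = 236.
Compare {P1, P2, P4}: freight cost 224 + fixed 15 = 239.
Compare {P1, P3, P4}: freight cost 228 + fixed 14 = 242.
All other subsets cost ≥ 236. Minimum total cost: 228.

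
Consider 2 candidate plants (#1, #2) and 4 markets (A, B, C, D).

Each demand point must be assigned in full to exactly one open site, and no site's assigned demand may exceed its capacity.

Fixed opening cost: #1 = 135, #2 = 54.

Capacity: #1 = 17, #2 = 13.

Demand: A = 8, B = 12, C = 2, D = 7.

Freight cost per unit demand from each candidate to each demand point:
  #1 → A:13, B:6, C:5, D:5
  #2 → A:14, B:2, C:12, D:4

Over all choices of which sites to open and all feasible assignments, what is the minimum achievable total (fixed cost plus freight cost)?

362

Open {#1, #2}; cheapest assignment that respects the capacities:
  #1 (cap 17, load 17): A, C, D — cost 8×13 + 2×5 + 7×5 = 149
  #2 (cap 13, load 12): B — cost 12×2 = 24
  Shipping 173, fixed 189 → total 362.
  Any other capacity-feasible assignment to {#1, #2} ships for at least 173.
Total demand is 29 and no other set of sites has combined capacity ≥ 29, so {#1, #2} is the only feasible choice of open sites. Minimum: 362.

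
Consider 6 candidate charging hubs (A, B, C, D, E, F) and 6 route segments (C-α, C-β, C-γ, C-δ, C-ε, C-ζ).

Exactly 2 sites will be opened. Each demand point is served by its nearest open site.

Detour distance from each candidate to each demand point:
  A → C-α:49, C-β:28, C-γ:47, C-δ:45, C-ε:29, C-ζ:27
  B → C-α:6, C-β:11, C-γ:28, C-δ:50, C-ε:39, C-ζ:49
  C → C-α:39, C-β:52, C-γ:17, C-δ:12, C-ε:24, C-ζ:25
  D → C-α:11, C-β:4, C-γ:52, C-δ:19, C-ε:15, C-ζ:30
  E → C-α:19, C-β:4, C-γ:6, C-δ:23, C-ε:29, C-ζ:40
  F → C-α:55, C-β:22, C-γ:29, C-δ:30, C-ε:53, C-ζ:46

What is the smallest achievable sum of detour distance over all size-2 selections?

84

Open {C, D}.
  C-α→D 11, C-β→D 4, C-γ→C 17, C-δ→C 12, C-ε→D 15, C-ζ→C 25  ⇒ total 84.
Compare {D, E}: total 85.
Compare {C, E}: total 90.
No size-2 selection does better; minimum is 84.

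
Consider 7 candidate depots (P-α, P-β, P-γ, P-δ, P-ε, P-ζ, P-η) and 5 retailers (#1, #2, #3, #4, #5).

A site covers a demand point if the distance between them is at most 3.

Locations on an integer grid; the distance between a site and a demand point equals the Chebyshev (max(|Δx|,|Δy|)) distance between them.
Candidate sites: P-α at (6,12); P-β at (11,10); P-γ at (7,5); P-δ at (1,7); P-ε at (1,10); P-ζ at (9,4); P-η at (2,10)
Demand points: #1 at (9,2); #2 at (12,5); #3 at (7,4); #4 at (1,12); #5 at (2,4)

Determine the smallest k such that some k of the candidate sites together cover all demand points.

3

Coverage sets (demand points within 3 of each site):
  P-α: {}
  P-β: {}
  P-γ: {#1, #3}
  P-δ: {#5}
  P-ε: {#4}
  P-ζ: {#1, #2, #3}
  P-η: {#4}
No 2 sites suffice: every size-2 union leaves at least one demand point uncovered.
But {P-δ, P-ε, P-ζ} covers everything, so the minimum is 3.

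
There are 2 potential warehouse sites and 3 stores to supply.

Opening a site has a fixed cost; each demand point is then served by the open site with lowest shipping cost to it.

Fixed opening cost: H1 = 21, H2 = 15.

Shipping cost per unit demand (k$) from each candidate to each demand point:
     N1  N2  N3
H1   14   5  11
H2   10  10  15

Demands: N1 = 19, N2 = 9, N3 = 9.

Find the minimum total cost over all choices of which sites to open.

Open {H1, H2}: assign each demand point to its cheapest open site.
  N1→H2 19×10=190, N2→H1 9×5=45, N3→H1 9×11=99
  shipping cost 334, fixed 36 → total 370.
Compare {H2}: shipping cost 415 + fixed 15 = 430.
Compare {H1}: shipping cost 410 + fixed 21 = 431.

370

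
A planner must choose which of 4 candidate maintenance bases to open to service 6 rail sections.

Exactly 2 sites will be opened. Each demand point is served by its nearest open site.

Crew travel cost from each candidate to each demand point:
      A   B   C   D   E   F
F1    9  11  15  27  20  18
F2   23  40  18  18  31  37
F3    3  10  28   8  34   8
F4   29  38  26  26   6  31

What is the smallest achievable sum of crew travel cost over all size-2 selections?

61

Open {F3, F4}.
  A→F3 3, B→F3 10, C→F4 26, D→F3 8, E→F4 6, F→F3 8  ⇒ total 61.
Compare {F1, F3}: total 64.
Compare {F2, F3}: total 78.
No size-2 selection does better; minimum is 61.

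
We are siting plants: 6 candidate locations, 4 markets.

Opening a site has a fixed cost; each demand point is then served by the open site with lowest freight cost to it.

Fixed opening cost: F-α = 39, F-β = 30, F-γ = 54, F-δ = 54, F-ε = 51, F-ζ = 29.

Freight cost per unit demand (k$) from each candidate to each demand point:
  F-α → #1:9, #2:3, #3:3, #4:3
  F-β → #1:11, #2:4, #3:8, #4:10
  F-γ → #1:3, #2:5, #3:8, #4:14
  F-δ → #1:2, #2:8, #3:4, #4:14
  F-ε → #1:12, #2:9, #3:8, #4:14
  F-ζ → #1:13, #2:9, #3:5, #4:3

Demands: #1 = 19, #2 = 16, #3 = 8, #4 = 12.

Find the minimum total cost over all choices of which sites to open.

Open {F-α, F-δ}: assign each demand point to its cheapest open site.
  #1→F-δ 19×2=38, #2→F-α 16×3=48, #3→F-α 8×3=24, #4→F-α 12×3=36
  freight cost 146, fixed 93 → total 239.
Compare {F-α, F-γ}: freight cost 165 + fixed 93 = 258.
Compare {F-α, F-δ, F-ζ}: freight cost 146 + fixed 122 = 268.
Compare {F-α, F-β, F-δ}: freight cost 146 + fixed 123 = 269.
All other subsets cost ≥ 258. Minimum total cost: 239.

239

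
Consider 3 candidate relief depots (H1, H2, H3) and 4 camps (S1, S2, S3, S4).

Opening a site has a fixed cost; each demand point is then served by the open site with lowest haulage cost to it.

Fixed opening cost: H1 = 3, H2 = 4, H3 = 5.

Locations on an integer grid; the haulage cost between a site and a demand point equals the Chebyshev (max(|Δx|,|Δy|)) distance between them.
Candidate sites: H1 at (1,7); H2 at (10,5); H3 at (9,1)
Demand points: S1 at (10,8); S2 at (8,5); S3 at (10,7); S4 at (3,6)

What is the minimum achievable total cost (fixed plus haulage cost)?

Open {H1, H2}: assign each demand point to its cheapest open site.
  S1→H2 3, S2→H2 2, S3→H2 2, S4→H1 2
  haulage cost 9, fixed 7 → total 16.
Compare {H2}: haulage cost 14 + fixed 4 = 18.
Compare {H1, H2, H3}: haulage cost 9 + fixed 12 = 21.
Compare {H2, H3}: haulage cost 13 + fixed 9 = 22.
All other subsets cost ≥ 18. Minimum total cost: 16.

16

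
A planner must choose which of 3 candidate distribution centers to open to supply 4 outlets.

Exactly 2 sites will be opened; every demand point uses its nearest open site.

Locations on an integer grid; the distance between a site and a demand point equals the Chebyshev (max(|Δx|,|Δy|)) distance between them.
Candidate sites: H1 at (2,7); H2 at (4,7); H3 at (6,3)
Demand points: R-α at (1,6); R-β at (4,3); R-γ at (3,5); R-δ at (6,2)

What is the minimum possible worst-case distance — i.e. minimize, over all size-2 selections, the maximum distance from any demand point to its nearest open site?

Open {H1, H3}.
  Farthest demand point is R-β at distance 2 (to H3); all others are ≤ 2.
With {H2, H3} the worst case is 3.
With {H1, H2} the worst case is 5.
No size-2 selection achieves below 2.

2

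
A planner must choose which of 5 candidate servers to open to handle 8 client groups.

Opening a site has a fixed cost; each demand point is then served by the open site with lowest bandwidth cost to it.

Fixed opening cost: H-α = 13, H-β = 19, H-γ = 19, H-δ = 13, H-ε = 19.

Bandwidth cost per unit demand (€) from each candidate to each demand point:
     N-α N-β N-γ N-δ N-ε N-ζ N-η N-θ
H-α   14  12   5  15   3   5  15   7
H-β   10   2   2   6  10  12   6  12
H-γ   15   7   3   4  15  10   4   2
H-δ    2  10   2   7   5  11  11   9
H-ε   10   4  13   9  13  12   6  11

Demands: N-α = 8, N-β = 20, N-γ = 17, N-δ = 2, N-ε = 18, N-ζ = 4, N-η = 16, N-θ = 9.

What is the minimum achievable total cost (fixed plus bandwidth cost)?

318

Open {H-α, H-β, H-γ, H-δ}: assign each demand point to its cheapest open site.
  N-α→H-δ 8×2=16, N-β→H-β 20×2=40, N-γ→H-β 17×2=34, N-δ→H-γ 2×4=8, N-ε→H-α 18×3=54, N-ζ→H-α 4×5=20, N-η→H-γ 16×4=64, N-θ→H-γ 9×2=18
  bandwidth cost 254, fixed 64 → total 318.
Compare {H-α, H-β, H-γ, H-δ, H-ε}: bandwidth cost 254 + fixed 83 = 337.
Compare {H-α, H-γ, H-δ, H-ε}: bandwidth cost 294 + fixed 64 = 358.
Compare {H-β, H-γ, H-δ}: bandwidth cost 310 + fixed 51 = 361.
All other subsets cost ≥ 337. Minimum total cost: 318.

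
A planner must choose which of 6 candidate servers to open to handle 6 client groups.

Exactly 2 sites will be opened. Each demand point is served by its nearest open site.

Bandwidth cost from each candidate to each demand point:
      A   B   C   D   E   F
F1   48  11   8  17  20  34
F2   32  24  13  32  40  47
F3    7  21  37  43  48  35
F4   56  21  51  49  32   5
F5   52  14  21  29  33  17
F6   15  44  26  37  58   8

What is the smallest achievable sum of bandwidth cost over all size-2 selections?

79

Open {F1, F6}.
  A→F6 15, B→F1 11, C→F1 8, D→F1 17, E→F1 20, F→F6 8  ⇒ total 79.
Compare {F1, F3}: total 97.
Compare {F1, F4}: total 109.
No size-2 selection does better; minimum is 79.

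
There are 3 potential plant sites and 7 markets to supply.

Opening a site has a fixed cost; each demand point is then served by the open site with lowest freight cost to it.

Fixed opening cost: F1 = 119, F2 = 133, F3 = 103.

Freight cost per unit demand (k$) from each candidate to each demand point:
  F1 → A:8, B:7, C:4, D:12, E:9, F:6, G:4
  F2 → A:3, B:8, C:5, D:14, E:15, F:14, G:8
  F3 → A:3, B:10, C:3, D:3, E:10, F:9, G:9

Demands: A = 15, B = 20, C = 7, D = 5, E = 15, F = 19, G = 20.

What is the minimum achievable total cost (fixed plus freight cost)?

772

Open {F1, F3}: assign each demand point to its cheapest open site.
  A→F3 15×3=45, B→F1 20×7=140, C→F3 7×3=21, D→F3 5×3=15, E→F1 15×9=135, F→F1 19×6=114, G→F1 20×4=80
  freight cost 550, fixed 222 → total 772.
Compare {F1}: freight cost 677 + fixed 119 = 796.
Compare {F1, F2}: freight cost 602 + fixed 252 = 854.
Compare {F3}: freight cost 782 + fixed 103 = 885.
All other subsets cost ≥ 796. Minimum total cost: 772.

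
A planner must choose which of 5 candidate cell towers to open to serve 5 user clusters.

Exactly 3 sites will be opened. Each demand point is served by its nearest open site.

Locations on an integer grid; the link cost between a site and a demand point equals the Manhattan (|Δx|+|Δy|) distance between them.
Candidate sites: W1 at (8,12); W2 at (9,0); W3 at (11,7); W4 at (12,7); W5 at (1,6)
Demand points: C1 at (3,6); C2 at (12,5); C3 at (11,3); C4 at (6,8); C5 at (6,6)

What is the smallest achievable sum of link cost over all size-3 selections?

19

Open {W3, W4, W5}.
  C1→W5 2, C2→W4 2, C3→W3 4, C4→W3 6, C5→W5 5  ⇒ total 19.
Compare {W1, W3, W5}: total 20.
Compare {W1, W4, W5}: total 20.
No size-3 selection does better; minimum is 19.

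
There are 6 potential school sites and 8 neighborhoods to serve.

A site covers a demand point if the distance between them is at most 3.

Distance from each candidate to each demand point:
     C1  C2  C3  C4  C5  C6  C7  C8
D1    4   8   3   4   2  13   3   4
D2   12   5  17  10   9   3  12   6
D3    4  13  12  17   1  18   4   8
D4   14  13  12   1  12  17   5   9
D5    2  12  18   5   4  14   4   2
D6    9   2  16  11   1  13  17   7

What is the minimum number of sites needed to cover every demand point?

5

Coverage sets (demand points within 3 of each site):
  D1: {C3, C5, C7}
  D2: {C6}
  D3: {C5}
  D4: {C4}
  D5: {C1, C8}
  D6: {C2, C5}
No 4 sites suffice: every size-4 union leaves at least one demand point uncovered.
But {D1, D2, D4, D5, D6} covers everything, so the minimum is 5.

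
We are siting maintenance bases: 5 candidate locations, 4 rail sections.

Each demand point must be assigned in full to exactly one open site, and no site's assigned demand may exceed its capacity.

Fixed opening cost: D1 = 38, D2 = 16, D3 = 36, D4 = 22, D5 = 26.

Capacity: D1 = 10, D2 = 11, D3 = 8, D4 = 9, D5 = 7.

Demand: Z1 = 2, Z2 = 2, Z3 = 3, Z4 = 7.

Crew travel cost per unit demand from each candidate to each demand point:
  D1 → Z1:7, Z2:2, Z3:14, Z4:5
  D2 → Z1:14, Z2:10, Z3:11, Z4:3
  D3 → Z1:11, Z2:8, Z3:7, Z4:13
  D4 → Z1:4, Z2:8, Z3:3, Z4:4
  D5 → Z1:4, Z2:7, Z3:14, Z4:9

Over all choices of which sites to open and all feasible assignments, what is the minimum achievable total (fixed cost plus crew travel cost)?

Open {D2, D4}; cheapest assignment that respects the capacities:
  D2 (cap 11, load 7): Z4 — cost 7×3 = 21
  D4 (cap 9, load 7): Z1, Z2, Z3 — cost 2×4 + 2×8 + 3×3 = 33
  Shipping 54, fixed 38 → total 92.
  Any other capacity-feasible assignment to {D2, D4} ships for at least 54.
Compare {D1, D4}: its best feasible assignment gives total 116.
Compare {D2, D4, D5}: its best feasible assignment gives total 116.
Every other set of open sites that can feasibly serve all demand totals ≥ 116 even under its best assignment. Minimum: 92.

92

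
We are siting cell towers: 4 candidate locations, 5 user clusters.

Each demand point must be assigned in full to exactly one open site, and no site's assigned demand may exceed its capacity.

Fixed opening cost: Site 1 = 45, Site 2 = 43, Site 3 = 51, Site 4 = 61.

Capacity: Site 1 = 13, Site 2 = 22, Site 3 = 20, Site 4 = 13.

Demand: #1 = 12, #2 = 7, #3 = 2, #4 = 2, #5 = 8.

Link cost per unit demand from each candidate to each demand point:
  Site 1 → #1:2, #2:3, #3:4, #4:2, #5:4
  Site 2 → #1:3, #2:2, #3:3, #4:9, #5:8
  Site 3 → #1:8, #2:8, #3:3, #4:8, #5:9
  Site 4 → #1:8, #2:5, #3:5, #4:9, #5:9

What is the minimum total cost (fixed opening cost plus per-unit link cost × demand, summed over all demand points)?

180

Open {Site 1, Site 2}; cheapest assignment that respects the capacities:
  Site 1 (cap 13, load 10): #4, #5 — cost 2×2 + 8×4 = 36
  Site 2 (cap 22, load 21): #1, #2, #3 — cost 12×3 + 7×2 + 2×3 = 56
  Shipping 92, fixed 88 → total 180.
  Any other capacity-feasible assignment to {Site 1, Site 2} ships for at least 92.
Compare {Site 1, Site 2, Site 3}: its best feasible assignment gives total 231.
Compare {Site 2, Site 3}: its best feasible assignment gives total 238.
Every other set of open sites that can feasibly serve all demand totals ≥ 231 even under its best assignment. Minimum: 180.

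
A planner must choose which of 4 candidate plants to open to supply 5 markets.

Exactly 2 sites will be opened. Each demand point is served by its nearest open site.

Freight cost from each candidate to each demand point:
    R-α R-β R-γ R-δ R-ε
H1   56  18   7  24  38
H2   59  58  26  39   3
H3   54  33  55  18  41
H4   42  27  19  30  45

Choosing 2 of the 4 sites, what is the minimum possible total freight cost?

108

Open {H1, H2}.
  R-α→H1 56, R-β→H1 18, R-γ→H1 7, R-δ→H1 24, R-ε→H2 3  ⇒ total 108.
Compare {H2, H4}: total 121.
Compare {H1, H4}: total 129.
No size-2 selection does better; minimum is 108.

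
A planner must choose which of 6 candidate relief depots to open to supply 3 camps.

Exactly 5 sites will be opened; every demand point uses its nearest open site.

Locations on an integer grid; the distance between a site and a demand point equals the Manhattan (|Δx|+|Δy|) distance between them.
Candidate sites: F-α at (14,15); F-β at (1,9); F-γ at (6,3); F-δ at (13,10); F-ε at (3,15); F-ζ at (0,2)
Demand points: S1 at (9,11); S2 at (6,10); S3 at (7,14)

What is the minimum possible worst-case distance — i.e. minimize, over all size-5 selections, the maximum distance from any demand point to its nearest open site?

6

Open {F-α, F-β, F-γ, F-δ, F-ε}.
  Farthest demand point is S2 at distance 6 (to F-β); all others are ≤ 6.
With {F-α, F-β, F-δ, F-ε, F-ζ} the worst case is 6.
With {F-β, F-γ, F-δ, F-ε, F-ζ} the worst case is 6.
No size-5 selection achieves below 6.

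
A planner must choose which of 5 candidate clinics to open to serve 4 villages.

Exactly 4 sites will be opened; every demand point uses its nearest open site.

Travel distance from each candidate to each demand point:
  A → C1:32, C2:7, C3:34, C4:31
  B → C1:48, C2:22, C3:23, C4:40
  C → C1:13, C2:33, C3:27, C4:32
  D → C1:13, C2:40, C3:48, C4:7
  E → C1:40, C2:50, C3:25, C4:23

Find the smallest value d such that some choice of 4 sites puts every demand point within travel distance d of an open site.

23

Open {A, B, C, D}.
  Farthest demand point is C3 at travel distance 23 (to B); all others are ≤ 23.
With {A, B, C, E} the worst case is 23.
With {A, B, D, E} the worst case is 23.
No size-4 selection achieves below 23.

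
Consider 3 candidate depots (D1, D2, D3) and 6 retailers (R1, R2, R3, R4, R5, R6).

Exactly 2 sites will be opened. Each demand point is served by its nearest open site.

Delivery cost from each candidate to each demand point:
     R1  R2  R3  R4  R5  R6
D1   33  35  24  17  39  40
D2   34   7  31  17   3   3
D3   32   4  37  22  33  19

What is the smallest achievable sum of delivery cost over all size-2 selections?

87

Open {D1, D2}.
  R1→D1 33, R2→D2 7, R3→D1 24, R4→D1 17, R5→D2 3, R6→D2 3  ⇒ total 87.
Compare {D2, D3}: total 90.
Compare {D1, D3}: total 129.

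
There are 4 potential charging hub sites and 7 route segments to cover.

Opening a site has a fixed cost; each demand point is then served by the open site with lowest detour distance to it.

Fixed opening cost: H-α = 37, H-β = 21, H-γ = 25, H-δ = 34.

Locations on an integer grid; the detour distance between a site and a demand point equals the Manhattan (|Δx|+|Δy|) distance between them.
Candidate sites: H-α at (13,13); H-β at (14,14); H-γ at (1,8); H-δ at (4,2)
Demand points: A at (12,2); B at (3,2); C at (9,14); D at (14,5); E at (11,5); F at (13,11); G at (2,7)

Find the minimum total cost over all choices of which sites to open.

Open {H-β, H-δ}: assign each demand point to its cheapest open site.
  A→H-δ 8, B→H-δ 1, C→H-β 5, D→H-β 9, E→H-δ 10, F→H-β 4, G→H-δ 7
  detour distance 44, fixed 55 → total 99.
Compare {H-β, H-γ}: detour distance 54 + fixed 46 = 100.
Compare {H-β}: detour distance 86 + fixed 21 = 107.
Compare {H-δ}: detour distance 74 + fixed 34 = 108.
All other subsets cost ≥ 100. Minimum total cost: 99.

99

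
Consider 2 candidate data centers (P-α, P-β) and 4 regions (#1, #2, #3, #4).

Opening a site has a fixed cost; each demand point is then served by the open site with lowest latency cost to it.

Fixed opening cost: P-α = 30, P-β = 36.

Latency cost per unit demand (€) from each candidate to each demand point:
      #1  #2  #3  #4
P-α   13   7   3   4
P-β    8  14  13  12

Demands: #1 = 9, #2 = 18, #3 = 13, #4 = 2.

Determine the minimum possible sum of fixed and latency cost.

311

Open {P-α, P-β}: assign each demand point to its cheapest open site.
  #1→P-β 9×8=72, #2→P-α 18×7=126, #3→P-α 13×3=39, #4→P-α 2×4=8
  latency cost 245, fixed 66 → total 311.
Compare {P-α}: latency cost 290 + fixed 30 = 320.
Compare {P-β}: latency cost 517 + fixed 36 = 553.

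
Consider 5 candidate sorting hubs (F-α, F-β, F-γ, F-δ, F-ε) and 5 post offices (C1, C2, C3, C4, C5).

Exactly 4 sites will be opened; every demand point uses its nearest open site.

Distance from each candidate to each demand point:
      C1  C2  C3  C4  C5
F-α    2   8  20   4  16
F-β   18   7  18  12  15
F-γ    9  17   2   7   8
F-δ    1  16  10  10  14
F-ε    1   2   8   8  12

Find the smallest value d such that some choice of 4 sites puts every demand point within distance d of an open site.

Open {F-α, F-β, F-γ, F-δ}.
  Farthest demand point is C5 at distance 8 (to F-γ); all others are ≤ 8.
With {F-α, F-β, F-γ, F-ε} the worst case is 8.
With {F-α, F-γ, F-δ, F-ε} the worst case is 8.
No size-4 selection achieves below 8.

8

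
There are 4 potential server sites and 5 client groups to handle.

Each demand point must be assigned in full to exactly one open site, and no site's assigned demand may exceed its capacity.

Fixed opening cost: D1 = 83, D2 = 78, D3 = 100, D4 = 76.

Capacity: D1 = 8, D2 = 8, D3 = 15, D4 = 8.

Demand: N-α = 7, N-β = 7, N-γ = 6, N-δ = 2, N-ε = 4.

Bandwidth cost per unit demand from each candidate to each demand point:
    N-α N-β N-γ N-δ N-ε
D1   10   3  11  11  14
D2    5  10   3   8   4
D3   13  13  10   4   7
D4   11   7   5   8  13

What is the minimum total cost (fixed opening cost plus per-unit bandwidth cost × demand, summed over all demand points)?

413

Open {D1, D2, D3}; cheapest assignment that respects the capacities:
  D1 (cap 8, load 7): N-β — cost 7×3 = 21
  D2 (cap 8, load 7): N-α — cost 7×5 = 35
  D3 (cap 15, load 12): N-γ, N-δ, N-ε — cost 6×10 + 2×4 + 4×7 = 96
  Shipping 152, fixed 261 → total 413.
  Any other capacity-feasible assignment to {D1, D2, D3} ships for at least 152.
Compare {D2, D3, D4}: its best feasible assignment gives total 434.
Compare {D1, D3, D4}: its best feasible assignment gives total 437.
Every other set of open sites that can feasibly serve all demand totals ≥ 434 even under its best assignment. Minimum: 413.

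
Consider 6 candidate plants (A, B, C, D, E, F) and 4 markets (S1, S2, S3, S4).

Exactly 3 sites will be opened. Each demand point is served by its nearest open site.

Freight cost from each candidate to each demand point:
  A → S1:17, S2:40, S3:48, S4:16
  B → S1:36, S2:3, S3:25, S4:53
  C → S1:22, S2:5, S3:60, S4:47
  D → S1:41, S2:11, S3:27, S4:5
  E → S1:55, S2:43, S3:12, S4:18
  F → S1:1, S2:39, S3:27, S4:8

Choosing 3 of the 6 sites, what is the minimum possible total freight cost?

Open {B, E, F}.
  S1→F 1, S2→B 3, S3→E 12, S4→F 8  ⇒ total 24.
Compare {C, E, F}: total 26.
Compare {D, E, F}: total 29.
No size-3 selection does better; minimum is 24.

24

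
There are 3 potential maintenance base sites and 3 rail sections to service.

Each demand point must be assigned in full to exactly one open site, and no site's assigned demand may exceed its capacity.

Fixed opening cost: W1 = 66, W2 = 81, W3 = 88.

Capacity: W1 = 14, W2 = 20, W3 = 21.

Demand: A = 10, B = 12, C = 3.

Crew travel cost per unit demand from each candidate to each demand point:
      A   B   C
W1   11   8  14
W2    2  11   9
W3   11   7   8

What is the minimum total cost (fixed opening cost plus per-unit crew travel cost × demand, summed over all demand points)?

Open {W1, W2}; cheapest assignment that respects the capacities:
  W1 (cap 14, load 12): B — cost 12×8 = 96
  W2 (cap 20, load 13): A, C — cost 10×2 + 3×9 = 47
  Shipping 143, fixed 147 → total 290.
  Any other capacity-feasible assignment to {W1, W2} ships for at least 143.
Compare {W2, W3}: its best feasible assignment gives total 297.
Compare {W1, W2, W3}: its best feasible assignment gives total 363.
Every other set of open sites that can feasibly serve all demand totals ≥ 297 even under its best assignment. Minimum: 290.

290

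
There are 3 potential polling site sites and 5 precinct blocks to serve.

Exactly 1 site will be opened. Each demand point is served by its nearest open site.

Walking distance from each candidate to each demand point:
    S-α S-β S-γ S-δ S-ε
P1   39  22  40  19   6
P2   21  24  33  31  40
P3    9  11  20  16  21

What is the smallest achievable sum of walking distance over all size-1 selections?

Open {P3}.
  S-α→P3 9, S-β→P3 11, S-γ→P3 20, S-δ→P3 16, S-ε→P3 21  ⇒ total 77.
Compare {P1}: total 126.
Compare {P2}: total 149.

77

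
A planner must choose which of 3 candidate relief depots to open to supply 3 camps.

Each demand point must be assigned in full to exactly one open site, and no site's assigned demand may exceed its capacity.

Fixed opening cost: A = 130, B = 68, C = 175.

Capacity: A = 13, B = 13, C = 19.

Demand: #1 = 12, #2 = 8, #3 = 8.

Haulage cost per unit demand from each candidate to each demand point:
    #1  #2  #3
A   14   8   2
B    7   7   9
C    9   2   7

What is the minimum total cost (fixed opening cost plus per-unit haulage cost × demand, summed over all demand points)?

Open {B, C}; cheapest assignment that respects the capacities:
  B (cap 13, load 12): #1 — cost 12×7 = 84
  C (cap 19, load 16): #2, #3 — cost 8×2 + 8×7 = 72
  Shipping 156, fixed 243 → total 399.
  Any other capacity-feasible assignment to {B, C} ships for at least 156.
Compare {A, B, C}: its best feasible assignment gives total 489.
Compare {A, C}: its best feasible assignment gives total 545.
Every other set of open sites that can feasibly serve all demand totals ≥ 489 even under its best assignment. Minimum: 399.

399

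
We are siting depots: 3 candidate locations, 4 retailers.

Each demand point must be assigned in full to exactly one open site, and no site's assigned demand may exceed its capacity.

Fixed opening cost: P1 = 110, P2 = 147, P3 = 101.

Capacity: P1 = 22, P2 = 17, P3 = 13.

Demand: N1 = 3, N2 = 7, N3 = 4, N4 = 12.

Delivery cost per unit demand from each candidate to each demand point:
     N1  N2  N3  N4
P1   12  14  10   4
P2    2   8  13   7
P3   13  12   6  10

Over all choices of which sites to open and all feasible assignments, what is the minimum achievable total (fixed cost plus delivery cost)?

403

Open {P1, P3}; cheapest assignment that respects the capacities:
  P1 (cap 22, load 15): N1, N4 — cost 3×12 + 12×4 = 84
  P3 (cap 13, load 11): N2, N3 — cost 7×12 + 4×6 = 108
  Shipping 192, fixed 211 → total 403.
  Any other capacity-feasible assignment to {P1, P3} ships for at least 192.
Compare {P1, P2}: its best feasible assignment gives total 407.
Compare {P2, P3}: its best feasible assignment gives total 446.
Every other set of open sites that can feasibly serve all demand totals ≥ 407 even under its best assignment. Minimum: 403.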